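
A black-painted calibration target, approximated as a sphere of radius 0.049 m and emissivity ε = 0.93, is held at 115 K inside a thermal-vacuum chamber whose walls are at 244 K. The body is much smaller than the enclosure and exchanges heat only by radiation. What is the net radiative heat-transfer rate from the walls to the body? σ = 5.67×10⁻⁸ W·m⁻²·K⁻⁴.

For a small grey body in a large enclosure: P_net = εσA(T_body⁴ − T_wall⁴).
A = 4πr² = 0.03017 m²; T_body⁴ − T_wall⁴ = 1.749×10⁸ − 3.545×10⁹ = -3.370×10⁹ K⁴.
|P_net| = 0.93·5.67×10⁻⁸·0.03017·3.370×10⁹.

P_net ≈ 5.36 W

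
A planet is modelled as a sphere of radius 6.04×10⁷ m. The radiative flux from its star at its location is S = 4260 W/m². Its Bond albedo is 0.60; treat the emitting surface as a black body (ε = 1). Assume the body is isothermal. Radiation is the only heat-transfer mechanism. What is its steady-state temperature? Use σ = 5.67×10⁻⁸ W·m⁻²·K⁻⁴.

T ≈ 294 K

At equilibrium, absorbed power = emitted power.
Absorbing cross-section = πr² = 1.146×10¹⁶ m²; emitting surface = 4πr² = 4.584×10¹⁶ m² (ratio 4).
(1−a)S·A_cross = εσ·A_surf·T⁴  ⇒  T⁴ = (1−a)S/(4σ).
T⁴ = 0.400·4260/(4·5.67×10⁻⁸) = 7.513×10⁹ K⁴.
T = (7.513×10⁹)^(1/4).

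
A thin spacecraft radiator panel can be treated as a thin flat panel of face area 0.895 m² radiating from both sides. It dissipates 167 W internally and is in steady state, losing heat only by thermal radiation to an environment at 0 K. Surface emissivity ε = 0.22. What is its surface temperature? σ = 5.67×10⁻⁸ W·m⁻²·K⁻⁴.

Steady state: internal power = radiated power, P = εσA T⁴.
Radiating area A = 2·0.895 = 1.790 m².
T⁴ = P/(εσA) = 167/(0.22·5.67×10⁻⁸·1.790) = 7.479×10⁹ K⁴.
T = (7.479×10⁹)^(1/4).

T ≈ 294 K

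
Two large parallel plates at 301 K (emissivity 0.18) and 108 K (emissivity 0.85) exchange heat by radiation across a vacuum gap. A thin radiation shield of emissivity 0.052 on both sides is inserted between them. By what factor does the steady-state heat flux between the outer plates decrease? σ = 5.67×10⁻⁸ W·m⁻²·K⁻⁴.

factor ≈ 7.54

Without shield: q₀ = σΔ(T⁴)/(1/ε₁+1/ε₂−1) with denominator 5.732.
With shield the two gaps are in series; the resistances add: (1/ε₁+1/ε_s−1)+(1/ε_s+1/ε₂−1) = 23.79+19.41 = 43.19.
Heat-flux ratio q₀/q = 43.19/5.732.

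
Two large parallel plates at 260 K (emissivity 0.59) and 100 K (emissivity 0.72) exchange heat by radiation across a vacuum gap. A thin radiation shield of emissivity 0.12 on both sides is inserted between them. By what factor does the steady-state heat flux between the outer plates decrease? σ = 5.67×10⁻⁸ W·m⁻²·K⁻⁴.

Without shield: q₀ = σΔ(T⁴)/(1/ε₁+1/ε₂−1) with denominator 2.084.
With shield the two gaps are in series; the resistances add: (1/ε₁+1/ε_s−1)+(1/ε_s+1/ε₂−1) = 9.028+8.722 = 17.75.
Heat-flux ratio q₀/q = 17.75/2.084.

factor ≈ 8.52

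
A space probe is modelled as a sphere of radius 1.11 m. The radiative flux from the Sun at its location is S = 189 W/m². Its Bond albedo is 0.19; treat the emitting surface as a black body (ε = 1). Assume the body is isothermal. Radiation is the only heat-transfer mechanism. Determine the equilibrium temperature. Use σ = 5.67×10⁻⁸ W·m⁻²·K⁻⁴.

At equilibrium, absorbed power = emitted power.
Absorbing cross-section = πr² = 3.871 m²; emitting surface = 4πr² = 15.48 m² (ratio 4).
(1−a)S·A_cross = εσ·A_surf·T⁴  ⇒  T⁴ = (1−a)S/(4σ).
T⁴ = 0.810·189/(4·5.67×10⁻⁸) = 6.750×10⁸ K⁴.
T = (6.750×10⁸)^(1/4).

T ≈ 161 K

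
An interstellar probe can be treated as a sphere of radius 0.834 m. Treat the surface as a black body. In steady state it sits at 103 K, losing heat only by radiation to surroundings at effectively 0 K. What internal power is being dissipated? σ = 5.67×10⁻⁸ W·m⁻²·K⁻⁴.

Steady state: P = εσA T⁴.
A = 4πr² = 8.741 m²; T⁴ = (103)⁴ = 1.126×10⁸ K⁴.
P = 1.0 × 5.67×10⁻⁸ × 8.741 × 1.126×10⁸.

P ≈ 55.8 W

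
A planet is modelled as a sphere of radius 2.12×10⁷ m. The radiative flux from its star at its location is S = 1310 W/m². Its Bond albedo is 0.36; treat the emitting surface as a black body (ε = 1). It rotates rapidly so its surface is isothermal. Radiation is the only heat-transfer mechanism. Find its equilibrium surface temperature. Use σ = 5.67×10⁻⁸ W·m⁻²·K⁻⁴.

T ≈ 247 K

At equilibrium, absorbed power = emitted power.
Absorbing cross-section = πr² = 1.412×10¹⁵ m²; emitting surface = 4πr² = 5.648×10¹⁵ m² (ratio 4).
(1−a)S·A_cross = εσ·A_surf·T⁴  ⇒  T⁴ = (1−a)S/(4σ).
T⁴ = 0.640·1310/(4·5.67×10⁻⁸) = 3.697×10⁹ K⁴.
T = (3.697×10⁹)^(1/4).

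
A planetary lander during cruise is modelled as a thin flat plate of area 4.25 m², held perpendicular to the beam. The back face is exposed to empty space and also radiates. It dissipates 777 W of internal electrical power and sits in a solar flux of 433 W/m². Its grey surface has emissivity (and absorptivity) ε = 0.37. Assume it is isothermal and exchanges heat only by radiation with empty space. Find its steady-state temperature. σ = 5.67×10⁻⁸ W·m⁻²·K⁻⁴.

At steady state, absorbed solar power + internal power = radiated power.
Absorbed: α·S·A_cross = 0.37·433·4.250 = 680.9 W (cross-section A).
Total input = 680.9 + 777 = 1458 W.
Radiated: εσ·A_surf·T⁴ with A_surf = 2A = 8.500 m².
T⁴ = 1458/(0.37·5.67×10⁻⁸·8.500) = 8.176×10⁹ K⁴.

T ≈ 301 K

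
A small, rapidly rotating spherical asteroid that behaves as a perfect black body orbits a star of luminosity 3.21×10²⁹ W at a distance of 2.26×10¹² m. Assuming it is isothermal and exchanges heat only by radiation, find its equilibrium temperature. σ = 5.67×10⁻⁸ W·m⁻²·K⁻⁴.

T ≈ 385 K

First find the stellar flux at distance d: S = L/(4πd²) = 3.21×10²⁹/(4π·(2.26×10¹²)²) = 5001 W/m².
For an isothermal sphere, absorbed (1−a)S·πr² = emitted σ·4πr²·T⁴, so T⁴ = (1−a)S/(4σ).
T⁴ = 1.00·5001/(4·5.67×10⁻⁸) = 2.205×10¹⁰ K⁴.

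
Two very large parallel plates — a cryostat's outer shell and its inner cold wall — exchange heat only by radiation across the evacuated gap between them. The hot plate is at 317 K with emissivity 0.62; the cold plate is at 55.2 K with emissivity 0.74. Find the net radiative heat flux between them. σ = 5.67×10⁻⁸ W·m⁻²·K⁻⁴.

q ≈ 291 W/m²

For two infinite grey parallel plates, q = σ(T₁⁴ − T₂⁴)/(1/ε₁ + 1/ε₂ − 1).
T₁⁴ − T₂⁴ = 1.010×10¹⁰ − 9.284×10⁶ = 1.009×10¹⁰ K⁴.
1/ε₁ + 1/ε₂ − 1 = 1.613 + 1.351 − 1 = 1.964.
q = 5.67×10⁻⁸ × 1.009×10¹⁰ / 1.964.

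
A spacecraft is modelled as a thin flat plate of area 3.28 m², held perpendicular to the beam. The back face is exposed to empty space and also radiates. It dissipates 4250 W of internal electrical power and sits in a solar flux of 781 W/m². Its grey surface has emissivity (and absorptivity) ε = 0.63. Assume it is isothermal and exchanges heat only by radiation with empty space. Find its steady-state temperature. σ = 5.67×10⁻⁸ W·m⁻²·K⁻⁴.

At steady state, absorbed solar power + internal power = radiated power.
Absorbed: α·S·A_cross = 0.63·781·3.280 = 1614 W (cross-section A).
Total input = 1614 + 4250 = 5864 W.
Radiated: εσ·A_surf·T⁴ with A_surf = 2A = 6.560 m².
T⁴ = 5864/(0.63·5.67×10⁻⁸·6.560) = 2.502×10¹⁰ K⁴.

T ≈ 398 K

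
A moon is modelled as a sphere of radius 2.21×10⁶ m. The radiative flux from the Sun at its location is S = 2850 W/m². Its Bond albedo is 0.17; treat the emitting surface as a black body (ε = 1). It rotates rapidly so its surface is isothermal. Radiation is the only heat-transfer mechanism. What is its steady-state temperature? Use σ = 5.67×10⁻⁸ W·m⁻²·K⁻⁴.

T ≈ 320 K

At equilibrium, absorbed power = emitted power.
Absorbing cross-section = πr² = 1.534×10¹³ m²; emitting surface = 4πr² = 6.138×10¹³ m² (ratio 4).
(1−a)S·A_cross = εσ·A_surf·T⁴  ⇒  T⁴ = (1−a)S/(4σ).
T⁴ = 0.830·2850/(4·5.67×10⁻⁸) = 1.043×10¹⁰ K⁴.
T = (1.043×10¹⁰)^(1/4).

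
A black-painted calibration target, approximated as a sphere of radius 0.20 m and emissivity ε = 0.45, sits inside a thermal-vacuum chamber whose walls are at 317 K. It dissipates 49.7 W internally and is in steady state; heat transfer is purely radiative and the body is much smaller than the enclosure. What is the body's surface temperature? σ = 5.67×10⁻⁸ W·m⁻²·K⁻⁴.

For a small grey body in a large enclosure, net radiated power = εσA(T⁴ − T_w⁴).
Steady state: P = εσA(T⁴ − T_w⁴) with A = 4πr² = 0.5027 m².
T⁴ = P/(εσA) + T_w⁴ = 49.7/(0.45·5.67×10⁻⁸·0.5027) + (317)⁴
    = 3.875×10⁹ + 1.010×10¹⁰ = 1.397×10¹⁰ K⁴.

T ≈ 344 K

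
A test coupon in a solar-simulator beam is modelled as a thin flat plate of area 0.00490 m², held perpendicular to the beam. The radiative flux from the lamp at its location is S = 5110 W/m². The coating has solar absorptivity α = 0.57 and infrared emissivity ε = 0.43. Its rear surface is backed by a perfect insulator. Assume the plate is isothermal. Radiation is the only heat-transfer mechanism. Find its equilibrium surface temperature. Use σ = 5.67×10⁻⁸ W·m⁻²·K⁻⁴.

At equilibrium, absorbed power = emitted power.
Absorbing cross-section = A = 0.004900 m²; emitting surface = A = 0.004900 m² (ratio 1).
αS·A_cross = εσ·A_surf·T⁴  ⇒  T⁴ = αS/(ε·1σ).
T⁴ = 0.570·5110/(0.43·1·5.67×10⁻⁸) = 1.195×10¹¹ K⁴.
T = (1.195×10¹¹)^(1/4).

T ≈ 588 K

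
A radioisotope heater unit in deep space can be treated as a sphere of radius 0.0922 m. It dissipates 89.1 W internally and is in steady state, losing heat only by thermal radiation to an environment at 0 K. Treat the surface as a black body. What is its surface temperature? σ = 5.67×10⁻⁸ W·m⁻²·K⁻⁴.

T ≈ 348 K

Steady state: internal power = radiated power, P = εσA T⁴.
Radiating area A = 4πr² = 0.1068 m².
T⁴ = P/(εσA) = 89.1/(1.0·5.67×10⁻⁸·0.1068) = 1.471×10¹⁰ K⁴.
T = (1.471×10¹⁰)^(1/4).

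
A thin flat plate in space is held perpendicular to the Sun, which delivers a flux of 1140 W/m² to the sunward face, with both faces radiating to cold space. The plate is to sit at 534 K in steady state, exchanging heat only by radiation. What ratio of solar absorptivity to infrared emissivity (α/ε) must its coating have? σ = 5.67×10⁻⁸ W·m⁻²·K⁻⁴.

Balance: αS·A = εσ·2A·T⁴ ⇒ α/ε = 2σT⁴/S.
α/ε = 2·5.67×10⁻⁸·(534)⁴/1140 = 2·5.67×10⁻⁸·8.131×10¹⁰/1140.

α/ε ≈ 8.09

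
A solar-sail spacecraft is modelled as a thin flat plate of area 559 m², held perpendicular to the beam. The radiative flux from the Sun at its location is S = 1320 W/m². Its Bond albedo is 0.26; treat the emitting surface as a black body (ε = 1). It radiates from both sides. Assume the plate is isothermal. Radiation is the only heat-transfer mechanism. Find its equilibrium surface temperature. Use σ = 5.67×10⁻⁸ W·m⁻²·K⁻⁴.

At equilibrium, absorbed power = emitted power.
Absorbing cross-section = A = 559.0 m²; emitting surface = 2A = 1118 m² (ratio 2).
(1−a)S·A_cross = εσ·A_surf·T⁴  ⇒  T⁴ = (1−a)S/(2σ).
T⁴ = 0.740·1320/(2·5.67×10⁻⁸) = 8.614×10⁹ K⁴.
T = (8.614×10⁹)^(1/4).

T ≈ 305 K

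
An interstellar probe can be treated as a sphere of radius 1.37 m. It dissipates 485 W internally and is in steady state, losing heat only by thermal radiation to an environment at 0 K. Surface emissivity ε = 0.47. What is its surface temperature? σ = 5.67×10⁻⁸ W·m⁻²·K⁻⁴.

Steady state: internal power = radiated power, P = εσA T⁴.
Radiating area A = 4πr² = 23.59 m².
T⁴ = P/(εσA) = 485/(0.47·5.67×10⁻⁸·23.59) = 7.716×10⁸ K⁴.
T = (7.716×10⁸)^(1/4).

T ≈ 167 K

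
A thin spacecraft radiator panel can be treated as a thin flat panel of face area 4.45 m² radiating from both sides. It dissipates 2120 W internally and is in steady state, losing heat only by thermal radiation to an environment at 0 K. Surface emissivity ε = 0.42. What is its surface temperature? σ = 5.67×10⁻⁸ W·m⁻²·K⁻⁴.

T ≈ 316 K

Steady state: internal power = radiated power, P = εσA T⁴.
Radiating area A = 2·4.45 = 8.900 m².
T⁴ = P/(εσA) = 2120/(0.42·5.67×10⁻⁸·8.900) = 1.000×10¹⁰ K⁴.
T = (1.000×10¹⁰)^(1/4).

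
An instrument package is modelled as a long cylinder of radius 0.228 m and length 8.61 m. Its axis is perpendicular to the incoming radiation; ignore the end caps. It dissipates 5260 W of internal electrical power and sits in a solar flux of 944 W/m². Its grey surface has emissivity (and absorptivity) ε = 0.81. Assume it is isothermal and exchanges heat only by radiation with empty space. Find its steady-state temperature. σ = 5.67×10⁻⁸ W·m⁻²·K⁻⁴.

T ≈ 348 K

At steady state, absorbed solar power + internal power = radiated power.
Absorbed: α·S·A_cross = 0.81·944·3.926 = 3002 W (cross-section 2rL).
Total input = 3002 + 5260 = 8262 W.
Radiated: εσ·A_surf·T⁴ with A_surf = 2πrL = 12.33 m².
T⁴ = 8262/(0.81·5.67×10⁻⁸·12.33) = 1.458×10¹⁰ K⁴.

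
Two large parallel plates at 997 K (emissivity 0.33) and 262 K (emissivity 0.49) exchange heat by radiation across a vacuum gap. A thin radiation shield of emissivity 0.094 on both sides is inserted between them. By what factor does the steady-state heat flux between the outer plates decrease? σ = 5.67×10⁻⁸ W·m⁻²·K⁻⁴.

Without shield: q₀ = σΔ(T⁴)/(1/ε₁+1/ε₂−1) with denominator 4.071.
With shield the two gaps are in series; the resistances add: (1/ε₁+1/ε_s−1)+(1/ε_s+1/ε₂−1) = 12.67+11.68 = 24.35.
Heat-flux ratio q₀/q = 24.35/4.071.

factor ≈ 5.98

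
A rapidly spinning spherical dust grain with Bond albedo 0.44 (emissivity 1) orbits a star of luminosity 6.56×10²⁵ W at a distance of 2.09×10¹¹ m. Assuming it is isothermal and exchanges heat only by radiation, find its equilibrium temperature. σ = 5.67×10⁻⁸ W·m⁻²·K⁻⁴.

First find the stellar flux at distance d: S = L/(4πd²) = 6.56×10²⁵/(4π·(2.09×10¹¹)²) = 119.5 W/m².
For an isothermal sphere, absorbed (1−a)S·πr² = emitted σ·4πr²·T⁴, so T⁴ = (1−a)S/(4σ).
T⁴ = 0.560·119.5/(4·5.67×10⁻⁸) = 2.951×10⁸ K⁴.

T ≈ 131 K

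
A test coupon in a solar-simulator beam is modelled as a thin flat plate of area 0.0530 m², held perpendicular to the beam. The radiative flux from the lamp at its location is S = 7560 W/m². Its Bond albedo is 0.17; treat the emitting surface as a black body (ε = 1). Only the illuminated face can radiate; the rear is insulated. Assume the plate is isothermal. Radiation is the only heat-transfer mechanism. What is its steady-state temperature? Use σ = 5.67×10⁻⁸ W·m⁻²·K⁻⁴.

At equilibrium, absorbed power = emitted power.
Absorbing cross-section = A = 0.05300 m²; emitting surface = A = 0.05300 m² (ratio 1).
(1−a)S·A_cross = εσ·A_surf·T⁴  ⇒  T⁴ = (1−a)S/(1σ).
T⁴ = 0.830·7560/(1·5.67×10⁻⁸) = 1.107×10¹¹ K⁴.
T = (1.107×10¹¹)^(1/4).

T ≈ 577 K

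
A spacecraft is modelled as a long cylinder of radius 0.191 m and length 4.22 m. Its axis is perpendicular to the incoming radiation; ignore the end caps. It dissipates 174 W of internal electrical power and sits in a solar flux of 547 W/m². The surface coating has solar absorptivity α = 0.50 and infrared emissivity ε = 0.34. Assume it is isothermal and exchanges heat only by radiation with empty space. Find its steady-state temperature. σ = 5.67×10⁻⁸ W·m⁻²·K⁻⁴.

T ≈ 282 K

At steady state, absorbed solar power + internal power = radiated power.
Absorbed: α·S·A_cross = 0.50·547·1.612 = 440.9 W (cross-section 2rL).
Total input = 440.9 + 174 = 614.9 W.
Radiated: εσ·A_surf·T⁴ with A_surf = 2πrL = 5.064 m².
T⁴ = 614.9/(0.34·5.67×10⁻⁸·5.064) = 6.298×10⁹ K⁴.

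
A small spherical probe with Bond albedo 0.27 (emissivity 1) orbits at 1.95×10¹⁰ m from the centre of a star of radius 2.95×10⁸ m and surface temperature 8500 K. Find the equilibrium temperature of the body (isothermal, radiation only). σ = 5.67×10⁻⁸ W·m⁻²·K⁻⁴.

The star's surface emits σT_*⁴; at distance d the flux is S = σT_*⁴(R_*/d)².
S = 5.67×10⁻⁸·(8500)⁴·(2.95×10⁸/1.95×10¹⁰)² = 67740 W/m².
For an isothermal sphere T⁴ = (1−a)S/(4σ) = 2.180×10¹¹ K⁴.

T ≈ 683 K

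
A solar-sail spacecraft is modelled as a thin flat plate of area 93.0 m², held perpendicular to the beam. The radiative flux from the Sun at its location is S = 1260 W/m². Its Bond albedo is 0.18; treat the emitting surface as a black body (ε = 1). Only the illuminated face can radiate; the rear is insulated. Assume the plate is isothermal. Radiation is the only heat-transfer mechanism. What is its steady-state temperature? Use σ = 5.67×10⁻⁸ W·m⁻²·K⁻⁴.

At equilibrium, absorbed power = emitted power.
Absorbing cross-section = A = 93.00 m²; emitting surface = A = 93.00 m² (ratio 1).
(1−a)S·A_cross = εσ·A_surf·T⁴  ⇒  T⁴ = (1−a)S/(1σ).
T⁴ = 0.820·1260/(1·5.67×10⁻⁸) = 1.822×10¹⁰ K⁴.
T = (1.822×10¹⁰)^(1/4).

T ≈ 367 K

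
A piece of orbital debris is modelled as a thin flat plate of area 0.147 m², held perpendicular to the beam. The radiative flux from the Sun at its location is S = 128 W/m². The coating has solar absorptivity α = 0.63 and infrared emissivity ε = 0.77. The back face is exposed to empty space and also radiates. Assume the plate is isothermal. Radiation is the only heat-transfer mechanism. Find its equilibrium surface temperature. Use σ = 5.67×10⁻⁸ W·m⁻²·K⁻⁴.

T ≈ 174 K

At equilibrium, absorbed power = emitted power.
Absorbing cross-section = A = 0.1470 m²; emitting surface = 2A = 0.2940 m² (ratio 2).
αS·A_cross = εσ·A_surf·T⁴  ⇒  T⁴ = αS/(ε·2σ).
T⁴ = 0.630·128/(0.77·2·5.67×10⁻⁸) = 9.235×10⁸ K⁴.
T = (9.235×10⁸)^(1/4).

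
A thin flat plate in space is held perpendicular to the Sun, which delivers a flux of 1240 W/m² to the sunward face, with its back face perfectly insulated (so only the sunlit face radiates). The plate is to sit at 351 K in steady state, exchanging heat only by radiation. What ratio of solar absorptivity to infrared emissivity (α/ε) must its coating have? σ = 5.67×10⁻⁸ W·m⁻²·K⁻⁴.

α/ε ≈ 0.694

Balance: αS·A = εσ·1A·T⁴ ⇒ α/ε = σT⁴/S.
α/ε = 5.67×10⁻⁸·(351)⁴/1240 = 5.67×10⁻⁸·1.518×10¹⁰/1240.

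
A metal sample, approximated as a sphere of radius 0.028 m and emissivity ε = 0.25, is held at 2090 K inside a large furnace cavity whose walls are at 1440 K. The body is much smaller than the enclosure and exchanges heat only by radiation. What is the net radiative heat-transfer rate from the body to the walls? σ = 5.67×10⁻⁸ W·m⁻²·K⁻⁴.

P_net ≈ 2060 W

For a small grey body in a large enclosure: P_net = εσA(T_body⁴ − T_wall⁴).
A = 4πr² = 0.009852 m²; T_body⁴ − T_wall⁴ = 1.908×10¹³ − 4.300×10¹² = 1.478×10¹³ K⁴.
|P_net| = 0.25·5.67×10⁻⁸·0.009852·1.478×10¹³.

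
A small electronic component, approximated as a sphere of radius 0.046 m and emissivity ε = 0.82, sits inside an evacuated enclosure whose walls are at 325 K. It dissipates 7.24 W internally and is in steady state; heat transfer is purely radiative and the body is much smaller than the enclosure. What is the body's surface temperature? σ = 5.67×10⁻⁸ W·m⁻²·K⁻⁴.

For a small grey body in a large enclosure, net radiated power = εσA(T⁴ − T_w⁴).
Steady state: P = εσA(T⁴ − T_w⁴) with A = 4πr² = 0.02659 m².
T⁴ = P/(εσA) + T_w⁴ = 7.24/(0.82·5.67×10⁻⁸·0.02659) + (325)⁴
    = 5.856×10⁹ + 1.116×10¹⁰ = 1.701×10¹⁰ K⁴.

T ≈ 361 K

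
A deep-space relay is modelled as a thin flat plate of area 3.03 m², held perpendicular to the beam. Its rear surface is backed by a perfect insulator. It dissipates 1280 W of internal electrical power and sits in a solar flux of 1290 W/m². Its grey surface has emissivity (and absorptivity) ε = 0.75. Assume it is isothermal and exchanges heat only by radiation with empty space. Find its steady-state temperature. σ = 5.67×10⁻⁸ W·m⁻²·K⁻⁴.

At steady state, absorbed solar power + internal power = radiated power.
Absorbed: α·S·A_cross = 0.75·1290·3.030 = 2932 W (cross-section A).
Total input = 2932 + 1280 = 4212 W.
Radiated: εσ·A_surf·T⁴ with A_surf = A = 3.030 m².
T⁴ = 4212/(0.75·5.67×10⁻⁸·3.030) = 3.269×10¹⁰ K⁴.

T ≈ 425 K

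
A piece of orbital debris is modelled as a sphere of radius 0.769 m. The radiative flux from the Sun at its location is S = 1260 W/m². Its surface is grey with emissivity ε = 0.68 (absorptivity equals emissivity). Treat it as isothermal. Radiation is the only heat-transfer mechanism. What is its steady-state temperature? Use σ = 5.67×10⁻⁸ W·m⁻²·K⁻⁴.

At equilibrium, absorbed power = emitted power.
Absorbing cross-section = πr² = 1.858 m²; emitting surface = 4πr² = 7.431 m² (ratio 4).
εS·A_cross = εσ·A_surf·T⁴  ⇒  T⁴ = S/(4σ)   (ε cancels).
T⁴ = 1260/(4·5.67×10⁻⁸) = 5.556×10⁹ K⁴.
T = (5.556×10⁹)^(1/4).

T ≈ 273 K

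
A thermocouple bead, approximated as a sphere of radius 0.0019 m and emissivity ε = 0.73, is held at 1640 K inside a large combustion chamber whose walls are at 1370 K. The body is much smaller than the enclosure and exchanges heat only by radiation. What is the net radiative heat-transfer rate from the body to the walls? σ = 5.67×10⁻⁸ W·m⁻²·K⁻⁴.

P_net ≈ 6.97 W

For a small grey body in a large enclosure: P_net = εσA(T_body⁴ − T_wall⁴).
A = 4πr² = 4.536×10⁻⁵ m²; T_body⁴ − T_wall⁴ = 7.234×10¹² − 3.523×10¹² = 3.711×10¹² K⁴.
|P_net| = 0.73·5.67×10⁻⁸·4.536×10⁻⁵·3.711×10¹².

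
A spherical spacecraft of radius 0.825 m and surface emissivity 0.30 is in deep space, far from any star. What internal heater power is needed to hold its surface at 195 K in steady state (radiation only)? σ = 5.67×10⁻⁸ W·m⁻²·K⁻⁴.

P ≈ 210 W

P = εσ·4πr²·T⁴.
4πr² = 8.553 m²; T⁴ = 1.446×10⁹ K⁴.
P = 0.30·5.67×10⁻⁸·8.553·1.446×10⁹.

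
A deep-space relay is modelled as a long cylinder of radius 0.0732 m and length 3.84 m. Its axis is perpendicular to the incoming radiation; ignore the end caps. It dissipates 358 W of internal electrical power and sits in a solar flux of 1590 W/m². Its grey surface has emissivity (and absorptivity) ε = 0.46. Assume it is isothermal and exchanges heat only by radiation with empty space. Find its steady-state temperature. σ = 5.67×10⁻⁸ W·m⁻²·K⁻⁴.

At steady state, absorbed solar power + internal power = radiated power.
Absorbed: α·S·A_cross = 0.46·1590·0.5622 = 411.2 W (cross-section 2rL).
Total input = 411.2 + 358 = 769.2 W.
Radiated: εσ·A_surf·T⁴ with A_surf = 2πrL = 1.766 m².
T⁴ = 769.2/(0.46·5.67×10⁻⁸·1.766) = 1.670×10¹⁰ K⁴.

T ≈ 359 K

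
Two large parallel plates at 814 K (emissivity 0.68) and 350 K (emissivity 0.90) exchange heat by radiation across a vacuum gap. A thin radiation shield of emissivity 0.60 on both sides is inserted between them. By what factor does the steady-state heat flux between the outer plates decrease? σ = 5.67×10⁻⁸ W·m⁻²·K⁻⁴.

factor ≈ 2.48

Without shield: q₀ = σΔ(T⁴)/(1/ε₁+1/ε₂−1) with denominator 1.582.
With shield the two gaps are in series; the resistances add: (1/ε₁+1/ε_s−1)+(1/ε_s+1/ε₂−1) = 2.137+1.778 = 3.915.
Heat-flux ratio q₀/q = 3.915/1.582.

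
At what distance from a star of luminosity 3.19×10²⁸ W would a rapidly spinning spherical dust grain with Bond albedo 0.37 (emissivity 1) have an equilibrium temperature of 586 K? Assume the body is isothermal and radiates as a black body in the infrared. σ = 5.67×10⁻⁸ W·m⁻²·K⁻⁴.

d ≈ 2.45×10¹¹ m

For an isothermal black-emitting sphere, (1−a)S·πr² = σ·4πr²·T⁴ ⇒ S = 4σT⁴/(1−a).
S = 4·5.67×10⁻⁸·(586)⁴/0.630 = 42450 W/m².
Flux falls as S = L/(4πd²), so d = √(L/(4πS)) = √(3.19×10²⁸/(4π·42450)).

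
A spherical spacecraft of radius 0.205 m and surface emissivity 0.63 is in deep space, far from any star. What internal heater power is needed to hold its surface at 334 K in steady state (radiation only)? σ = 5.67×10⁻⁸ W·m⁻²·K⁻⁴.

P = εσ·4πr²·T⁴.
4πr² = 0.5281 m²; T⁴ = 1.244×10¹⁰ K⁴.
P = 0.63·5.67×10⁻⁸·0.5281·1.244×10¹⁰.

P ≈ 235 W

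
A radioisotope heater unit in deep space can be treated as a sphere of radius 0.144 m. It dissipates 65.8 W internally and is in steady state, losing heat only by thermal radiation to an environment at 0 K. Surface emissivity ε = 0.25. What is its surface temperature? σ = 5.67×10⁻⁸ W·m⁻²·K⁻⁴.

T ≈ 365 K

Steady state: internal power = radiated power, P = εσA T⁴.
Radiating area A = 4πr² = 0.2606 m².
T⁴ = P/(εσA) = 65.8/(0.25·5.67×10⁻⁸·0.2606) = 1.781×10¹⁰ K⁴.
T = (1.781×10¹⁰)^(1/4).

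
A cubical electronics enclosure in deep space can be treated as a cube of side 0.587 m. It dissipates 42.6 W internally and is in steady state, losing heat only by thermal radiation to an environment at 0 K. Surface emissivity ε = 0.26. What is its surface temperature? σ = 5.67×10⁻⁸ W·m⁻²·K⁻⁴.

T ≈ 193 K

Steady state: internal power = radiated power, P = εσA T⁴.
Radiating area A = 6L² = 2.067 m².
T⁴ = P/(εσA) = 42.6/(0.26·5.67×10⁻⁸·2.067) = 1.398×10⁹ K⁴.
T = (1.398×10⁹)^(1/4).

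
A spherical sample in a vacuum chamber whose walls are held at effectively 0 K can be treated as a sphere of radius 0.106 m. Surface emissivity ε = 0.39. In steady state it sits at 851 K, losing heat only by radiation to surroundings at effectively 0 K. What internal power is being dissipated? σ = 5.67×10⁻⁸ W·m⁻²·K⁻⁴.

Steady state: P = εσA T⁴.
A = 4πr² = 0.1412 m²; T⁴ = (851)⁴ = 5.245×10¹¹ K⁴.
P = 0.39 × 5.67×10⁻⁸ × 0.1412 × 5.245×10¹¹.

P ≈ 1640 W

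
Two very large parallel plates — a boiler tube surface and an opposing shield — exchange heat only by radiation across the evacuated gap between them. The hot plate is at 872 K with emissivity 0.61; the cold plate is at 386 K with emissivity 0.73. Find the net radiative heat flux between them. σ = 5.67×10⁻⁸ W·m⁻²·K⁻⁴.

For two infinite grey parallel plates, q = σ(T₁⁴ − T₂⁴)/(1/ε₁ + 1/ε₂ − 1).
T₁⁴ − T₂⁴ = 5.782×10¹¹ − 2.220×10¹⁰ = 5.560×10¹¹ K⁴.
1/ε₁ + 1/ε₂ − 1 = 1.639 + 1.370 − 1 = 2.009.
q = 5.67×10⁻⁸ × 5.560×10¹¹ / 2.009.

q ≈ 15700 W/m²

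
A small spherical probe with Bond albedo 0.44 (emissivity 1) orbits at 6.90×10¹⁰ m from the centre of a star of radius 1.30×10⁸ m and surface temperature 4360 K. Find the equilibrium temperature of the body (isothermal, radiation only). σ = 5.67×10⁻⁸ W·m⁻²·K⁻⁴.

T ≈ 116 K

The star's surface emits σT_*⁴; at distance d the flux is S = σT_*⁴(R_*/d)².
S = 5.67×10⁻⁸·(4360)⁴·(1.30×10⁸/6.90×10¹⁰)² = 72.73 W/m².
For an isothermal sphere T⁴ = (1−a)S/(4σ) = 1.796×10⁸ K⁴.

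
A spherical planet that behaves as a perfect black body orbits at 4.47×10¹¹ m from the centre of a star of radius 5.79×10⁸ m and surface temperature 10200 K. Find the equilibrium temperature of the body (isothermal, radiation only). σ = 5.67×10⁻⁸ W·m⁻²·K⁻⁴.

T ≈ 260 K

The star's surface emits σT_*⁴; at distance d the flux is S = σT_*⁴(R_*/d)².
S = 5.67×10⁻⁸·(10200)⁴·(5.79×10⁸/4.47×10¹¹)² = 1030 W/m².
For an isothermal sphere T⁴ = (1−a)S/(4σ) = 4.540×10⁹ K⁴.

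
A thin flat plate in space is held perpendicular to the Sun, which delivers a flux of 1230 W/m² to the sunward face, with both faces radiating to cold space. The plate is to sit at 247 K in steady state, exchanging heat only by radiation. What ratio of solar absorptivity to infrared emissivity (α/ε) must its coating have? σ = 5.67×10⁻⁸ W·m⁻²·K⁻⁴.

α/ε ≈ 0.343

Balance: αS·A = εσ·2A·T⁴ ⇒ α/ε = 2σT⁴/S.
α/ε = 2·5.67×10⁻⁸·(247)⁴/1230 = 2·5.67×10⁻⁸·3.722×10⁹/1230.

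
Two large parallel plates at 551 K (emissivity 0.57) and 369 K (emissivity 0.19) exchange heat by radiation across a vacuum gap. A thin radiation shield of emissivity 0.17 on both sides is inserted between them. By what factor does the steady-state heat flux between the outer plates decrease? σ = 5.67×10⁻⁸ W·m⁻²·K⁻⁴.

Without shield: q₀ = σΔ(T⁴)/(1/ε₁+1/ε₂−1) with denominator 6.018.
With shield the two gaps are in series; the resistances add: (1/ε₁+1/ε_s−1)+(1/ε_s+1/ε₂−1) = 6.637+10.15 = 16.78.
Heat-flux ratio q₀/q = 16.78/6.018.

factor ≈ 2.79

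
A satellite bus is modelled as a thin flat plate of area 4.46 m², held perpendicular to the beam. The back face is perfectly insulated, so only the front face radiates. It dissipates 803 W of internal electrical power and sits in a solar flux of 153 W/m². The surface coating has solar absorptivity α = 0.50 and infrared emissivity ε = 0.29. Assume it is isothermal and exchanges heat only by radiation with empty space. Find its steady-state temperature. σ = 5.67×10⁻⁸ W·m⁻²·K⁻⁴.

At steady state, absorbed solar power + internal power = radiated power.
Absorbed: α·S·A_cross = 0.50·153·4.460 = 341.2 W (cross-section A).
Total input = 341.2 + 803 = 1144 W.
Radiated: εσ·A_surf·T⁴ with A_surf = A = 4.460 m².
T⁴ = 1144/(0.29·5.67×10⁻⁸·4.460) = 1.560×10¹⁰ K⁴.

T ≈ 353 K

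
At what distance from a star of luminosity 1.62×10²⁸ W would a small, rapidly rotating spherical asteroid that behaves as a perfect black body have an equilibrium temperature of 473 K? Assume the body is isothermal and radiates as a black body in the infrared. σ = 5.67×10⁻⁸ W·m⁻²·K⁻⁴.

For an isothermal black-emitting sphere, (1−a)S·πr² = σ·4πr²·T⁴ ⇒ S = 4σT⁴/(1−a).
S = 4·5.67×10⁻⁸·(473)⁴/1.00 = 11350 W/m².
Flux falls as S = L/(4πd²), so d = √(L/(4πS)) = √(1.62×10²⁸/(4π·11350)).

d ≈ 3.37×10¹¹ m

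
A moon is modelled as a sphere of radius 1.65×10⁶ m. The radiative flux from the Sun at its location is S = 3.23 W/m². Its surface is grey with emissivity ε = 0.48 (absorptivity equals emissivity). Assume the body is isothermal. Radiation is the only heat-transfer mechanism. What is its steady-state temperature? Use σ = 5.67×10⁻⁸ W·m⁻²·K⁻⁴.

T ≈ 61.4 K

At equilibrium, absorbed power = emitted power.
Absorbing cross-section = πr² = 8.553×10¹² m²; emitting surface = 4πr² = 3.421×10¹³ m² (ratio 4).
εS·A_cross = εσ·A_surf·T⁴  ⇒  T⁴ = S/(4σ)   (ε cancels).
T⁴ = 3.23/(4·5.67×10⁻⁸) = 1.424×10⁷ K⁴.
T = (1.424×10⁷)^(1/4).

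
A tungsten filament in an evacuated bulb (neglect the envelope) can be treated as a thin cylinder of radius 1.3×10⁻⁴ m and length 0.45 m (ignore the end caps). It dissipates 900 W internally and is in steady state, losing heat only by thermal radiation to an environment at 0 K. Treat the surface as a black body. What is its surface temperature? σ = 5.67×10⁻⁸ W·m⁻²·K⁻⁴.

T ≈ 2560 K

Steady state: internal power = radiated power, P = εσA T⁴.
Radiating area A = 2πrL = 3.676×10⁻⁴ m².
T⁴ = P/(εσA) = 900/(1.0·5.67×10⁻⁸·3.676×10⁻⁴) = 4.318×10¹³ K⁴.
T = (4.318×10¹³)^(1/4).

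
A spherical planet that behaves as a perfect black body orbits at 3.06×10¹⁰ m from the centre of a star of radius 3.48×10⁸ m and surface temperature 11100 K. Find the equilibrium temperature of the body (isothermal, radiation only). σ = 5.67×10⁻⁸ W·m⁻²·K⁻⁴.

T ≈ 837 K

The star's surface emits σT_*⁴; at distance d the flux is S = σT_*⁴(R_*/d)².
S = 5.67×10⁻⁸·(11100)⁴·(3.48×10⁸/3.06×10¹⁰)² = 1.113×10⁵ W/m².
For an isothermal sphere T⁴ = (1−a)S/(4σ) = 4.908×10¹¹ K⁴.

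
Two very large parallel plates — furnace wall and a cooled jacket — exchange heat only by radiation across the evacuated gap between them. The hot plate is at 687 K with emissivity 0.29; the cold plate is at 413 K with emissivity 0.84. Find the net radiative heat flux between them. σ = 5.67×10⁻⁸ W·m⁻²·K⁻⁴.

q ≈ 3020 W/m²

For two infinite grey parallel plates, q = σ(T₁⁴ − T₂⁴)/(1/ε₁ + 1/ε₂ − 1).
T₁⁴ − T₂⁴ = 2.228×10¹¹ − 2.909×10¹⁰ = 1.937×10¹¹ K⁴.
1/ε₁ + 1/ε₂ − 1 = 3.448 + 1.190 − 1 = 3.639.
q = 5.67×10⁻⁸ × 1.937×10¹¹ / 3.639.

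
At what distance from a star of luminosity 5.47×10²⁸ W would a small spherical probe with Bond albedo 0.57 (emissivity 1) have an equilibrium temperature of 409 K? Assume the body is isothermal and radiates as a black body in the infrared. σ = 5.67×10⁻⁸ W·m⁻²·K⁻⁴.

For an isothermal black-emitting sphere, (1−a)S·πr² = σ·4πr²·T⁴ ⇒ S = 4σT⁴/(1−a).
S = 4·5.67×10⁻⁸·(409)⁴/0.430 = 14760 W/m².
Flux falls as S = L/(4πd²), so d = √(L/(4πS)) = √(5.47×10²⁸/(4π·14760)).

d ≈ 5.43×10¹¹ m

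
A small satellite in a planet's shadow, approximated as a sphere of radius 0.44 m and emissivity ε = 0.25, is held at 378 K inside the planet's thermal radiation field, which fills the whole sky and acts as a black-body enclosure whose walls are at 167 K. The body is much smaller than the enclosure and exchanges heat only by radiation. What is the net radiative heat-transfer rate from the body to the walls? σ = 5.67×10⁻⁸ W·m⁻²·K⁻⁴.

For a small grey body in a large enclosure: P_net = εσA(T_body⁴ − T_wall⁴).
A = 4πr² = 2.433 m²; T_body⁴ − T_wall⁴ = 2.042×10¹⁰ − 7.778×10⁸ = 1.964×10¹⁰ K⁴.
|P_net| = 0.25·5.67×10⁻⁸·2.433·1.964×10¹⁰.

P_net ≈ 677 W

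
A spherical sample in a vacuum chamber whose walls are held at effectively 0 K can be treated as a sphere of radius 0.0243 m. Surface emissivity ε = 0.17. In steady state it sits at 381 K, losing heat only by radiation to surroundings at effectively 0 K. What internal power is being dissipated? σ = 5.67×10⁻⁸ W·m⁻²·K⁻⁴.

Steady state: P = εσA T⁴.
A = 4πr² = 0.007420 m²; T⁴ = (381)⁴ = 2.107×10¹⁰ K⁴.
P = 0.17 × 5.67×10⁻⁸ × 0.007420 × 2.107×10¹⁰.

P ≈ 1.51 W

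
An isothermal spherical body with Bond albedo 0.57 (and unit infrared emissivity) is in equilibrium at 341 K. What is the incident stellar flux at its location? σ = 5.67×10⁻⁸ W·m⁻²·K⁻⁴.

(1−a)S·πr² = σ·4πr²·T⁴ ⇒ S = 4σT⁴/(1−a).
S = 4·5.67×10⁻⁸·1.352×10¹⁰/0.430.

S ≈ 7130 W/m²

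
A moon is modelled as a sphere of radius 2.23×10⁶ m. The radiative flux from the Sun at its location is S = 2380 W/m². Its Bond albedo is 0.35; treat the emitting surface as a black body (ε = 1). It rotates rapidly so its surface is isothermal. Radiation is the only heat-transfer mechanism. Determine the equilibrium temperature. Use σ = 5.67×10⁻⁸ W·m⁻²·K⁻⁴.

At equilibrium, absorbed power = emitted power.
Absorbing cross-section = πr² = 1.562×10¹³ m²; emitting surface = 4πr² = 6.249×10¹³ m² (ratio 4).
(1−a)S·A_cross = εσ·A_surf·T⁴  ⇒  T⁴ = (1−a)S/(4σ).
T⁴ = 0.650·2380/(4·5.67×10⁻⁸) = 6.821×10⁹ K⁴.
T = (6.821×10⁹)^(1/4).

T ≈ 287 K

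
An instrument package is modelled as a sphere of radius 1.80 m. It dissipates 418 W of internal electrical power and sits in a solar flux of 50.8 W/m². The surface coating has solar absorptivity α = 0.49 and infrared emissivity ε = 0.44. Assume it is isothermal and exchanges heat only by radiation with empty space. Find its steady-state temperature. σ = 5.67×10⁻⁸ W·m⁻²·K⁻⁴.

At steady state, absorbed solar power + internal power = radiated power.
Absorbed: α·S·A_cross = 0.49·50.8·10.18 = 253.4 W (cross-section πr²).
Total input = 253.4 + 418 = 671.4 W.
Radiated: εσ·A_surf·T⁴ with A_surf = 4πr² = 40.72 m².
T⁴ = 671.4/(0.44·5.67×10⁻⁸·40.72) = 6.610×10⁸ K⁴.

T ≈ 160 K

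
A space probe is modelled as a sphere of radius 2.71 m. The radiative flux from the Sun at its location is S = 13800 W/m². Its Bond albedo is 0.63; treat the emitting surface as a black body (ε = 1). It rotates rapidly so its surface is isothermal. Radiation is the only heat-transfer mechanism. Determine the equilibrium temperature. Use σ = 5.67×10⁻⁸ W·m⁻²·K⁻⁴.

At equilibrium, absorbed power = emitted power.
Absorbing cross-section = πr² = 23.07 m²; emitting surface = 4πr² = 92.29 m² (ratio 4).
(1−a)S·A_cross = εσ·A_surf·T⁴  ⇒  T⁴ = (1−a)S/(4σ).
T⁴ = 0.370·13800/(4·5.67×10⁻⁸) = 2.251×10¹⁰ K⁴.
T = (2.251×10¹⁰)^(1/4).

T ≈ 387 K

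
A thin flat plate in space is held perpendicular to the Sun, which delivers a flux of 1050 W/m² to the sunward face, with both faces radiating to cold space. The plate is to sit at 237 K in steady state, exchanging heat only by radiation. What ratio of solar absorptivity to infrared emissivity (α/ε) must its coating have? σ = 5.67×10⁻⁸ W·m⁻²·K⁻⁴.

α/ε ≈ 0.341

Balance: αS·A = εσ·2A·T⁴ ⇒ α/ε = 2σT⁴/S.
α/ε = 2·5.67×10⁻⁸·(237)⁴/1050 = 2·5.67×10⁻⁸·3.155×10⁹/1050.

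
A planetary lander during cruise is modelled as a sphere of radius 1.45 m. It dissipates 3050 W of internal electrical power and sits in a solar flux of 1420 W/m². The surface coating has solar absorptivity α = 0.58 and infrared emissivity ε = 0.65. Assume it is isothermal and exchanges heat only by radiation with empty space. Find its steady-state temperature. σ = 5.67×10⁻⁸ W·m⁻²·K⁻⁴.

At steady state, absorbed solar power + internal power = radiated power.
Absorbed: α·S·A_cross = 0.58·1420·6.605 = 5440 W (cross-section πr²).
Total input = 5440 + 3050 = 8490 W.
Radiated: εσ·A_surf·T⁴ with A_surf = 4πr² = 26.42 m².
T⁴ = 8490/(0.65·5.67×10⁻⁸·26.42) = 8.719×10⁹ K⁴.

T ≈ 306 K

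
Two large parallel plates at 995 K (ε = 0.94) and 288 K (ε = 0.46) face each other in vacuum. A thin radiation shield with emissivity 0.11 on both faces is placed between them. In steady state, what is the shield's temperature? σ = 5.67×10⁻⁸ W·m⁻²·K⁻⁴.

T_s ≈ 850 K

In steady state the net flux on the hot side equals that on the cold side.
σ(T₁⁴−T_s⁴)/D₁ = σ(T_s⁴−T₂⁴)/D₂, with D₁ = 1/ε₁+1/ε_s−1 = 9.155, D₂ = 1/ε_s+1/ε₂−1 = 10.26.
Solve for T_s⁴: T_s⁴ = (D₂·T₁⁴ + D₁·T₂⁴)/(D₁+D₂) = 5.213×10¹¹ K⁴.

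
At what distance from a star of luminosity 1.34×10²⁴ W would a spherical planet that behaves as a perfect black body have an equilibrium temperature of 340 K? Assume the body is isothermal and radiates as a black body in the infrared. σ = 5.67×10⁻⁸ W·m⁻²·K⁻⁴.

d ≈ 5.93×10⁹ m

For an isothermal black-emitting sphere, (1−a)S·πr² = σ·4πr²·T⁴ ⇒ S = 4σT⁴/(1−a).
S = 4·5.67×10⁻⁸·(340)⁴/1.00 = 3031 W/m².
Flux falls as S = L/(4πd²), so d = √(L/(4πS)) = √(1.34×10²⁴/(4π·3031)).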